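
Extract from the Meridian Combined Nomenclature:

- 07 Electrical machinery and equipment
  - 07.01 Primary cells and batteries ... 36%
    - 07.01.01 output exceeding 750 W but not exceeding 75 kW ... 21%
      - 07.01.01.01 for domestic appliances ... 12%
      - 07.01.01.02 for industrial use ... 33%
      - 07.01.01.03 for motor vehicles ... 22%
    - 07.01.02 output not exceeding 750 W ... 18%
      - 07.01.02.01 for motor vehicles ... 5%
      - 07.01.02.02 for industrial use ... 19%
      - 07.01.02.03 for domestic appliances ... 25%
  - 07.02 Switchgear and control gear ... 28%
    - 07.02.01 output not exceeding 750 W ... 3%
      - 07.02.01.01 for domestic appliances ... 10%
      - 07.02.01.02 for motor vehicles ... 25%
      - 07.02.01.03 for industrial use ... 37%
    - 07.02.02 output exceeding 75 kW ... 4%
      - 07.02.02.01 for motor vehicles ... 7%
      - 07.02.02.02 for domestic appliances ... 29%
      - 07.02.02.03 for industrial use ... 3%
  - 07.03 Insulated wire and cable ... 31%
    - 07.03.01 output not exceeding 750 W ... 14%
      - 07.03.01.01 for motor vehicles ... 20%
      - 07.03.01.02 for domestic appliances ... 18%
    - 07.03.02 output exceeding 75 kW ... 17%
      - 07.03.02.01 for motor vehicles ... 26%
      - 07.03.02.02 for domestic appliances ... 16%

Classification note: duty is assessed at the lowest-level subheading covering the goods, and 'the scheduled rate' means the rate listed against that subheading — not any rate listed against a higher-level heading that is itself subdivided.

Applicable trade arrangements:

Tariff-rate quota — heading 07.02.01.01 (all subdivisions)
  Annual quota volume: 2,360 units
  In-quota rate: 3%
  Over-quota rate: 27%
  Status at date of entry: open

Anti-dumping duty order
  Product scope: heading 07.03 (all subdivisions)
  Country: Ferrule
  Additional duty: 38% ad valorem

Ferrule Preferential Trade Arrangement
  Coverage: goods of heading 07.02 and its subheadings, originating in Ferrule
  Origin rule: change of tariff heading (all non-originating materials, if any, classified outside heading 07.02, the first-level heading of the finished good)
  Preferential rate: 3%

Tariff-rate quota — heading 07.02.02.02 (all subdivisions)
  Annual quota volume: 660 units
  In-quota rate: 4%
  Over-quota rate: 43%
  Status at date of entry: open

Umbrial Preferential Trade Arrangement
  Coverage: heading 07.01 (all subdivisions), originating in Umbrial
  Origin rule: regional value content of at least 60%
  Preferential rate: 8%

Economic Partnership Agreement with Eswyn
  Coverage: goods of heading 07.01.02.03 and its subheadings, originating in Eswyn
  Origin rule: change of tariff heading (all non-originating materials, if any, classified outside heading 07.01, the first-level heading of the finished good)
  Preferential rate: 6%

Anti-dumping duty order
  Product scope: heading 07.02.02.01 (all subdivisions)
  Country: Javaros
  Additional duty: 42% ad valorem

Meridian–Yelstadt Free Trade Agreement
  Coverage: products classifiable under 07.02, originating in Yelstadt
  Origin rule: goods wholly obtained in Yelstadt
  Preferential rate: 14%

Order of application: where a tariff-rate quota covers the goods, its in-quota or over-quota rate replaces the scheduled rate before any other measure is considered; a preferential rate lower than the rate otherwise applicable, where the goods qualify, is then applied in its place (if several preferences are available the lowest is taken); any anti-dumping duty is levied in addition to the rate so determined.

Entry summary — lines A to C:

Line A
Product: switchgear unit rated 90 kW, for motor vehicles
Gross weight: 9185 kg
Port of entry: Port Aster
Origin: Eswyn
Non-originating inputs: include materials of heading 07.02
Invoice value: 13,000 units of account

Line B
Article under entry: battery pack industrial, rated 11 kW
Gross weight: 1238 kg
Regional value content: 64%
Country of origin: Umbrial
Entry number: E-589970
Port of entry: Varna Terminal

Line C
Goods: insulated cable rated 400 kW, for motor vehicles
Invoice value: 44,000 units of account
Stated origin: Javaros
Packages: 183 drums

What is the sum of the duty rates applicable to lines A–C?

Line A: switchgear unit → 07.02; rated 90 kW → 07.02.02; for motor vehicles → 07.02.02.01. Scheduled 7%. Eswyn agreement on 07.01.02.03: 07.02.02.01 not covered. → 7%.
Line B: battery pack → 07.01; rated 11 kW → 07.01.01; industrial → 07.01.01.02. Scheduled 33%. Umbrial agreement on 07.01: RVC ≥ 60% → 8% available; preferential 8%. → 8%.
Line C: insulated cable → 07.03; rated 400 kW → 07.03.02; for motor vehicles → 07.03.02.01. Scheduled 26%. No special measure applies. → 26%.
Sum: 7% + 8% + 26% = 41%.

41%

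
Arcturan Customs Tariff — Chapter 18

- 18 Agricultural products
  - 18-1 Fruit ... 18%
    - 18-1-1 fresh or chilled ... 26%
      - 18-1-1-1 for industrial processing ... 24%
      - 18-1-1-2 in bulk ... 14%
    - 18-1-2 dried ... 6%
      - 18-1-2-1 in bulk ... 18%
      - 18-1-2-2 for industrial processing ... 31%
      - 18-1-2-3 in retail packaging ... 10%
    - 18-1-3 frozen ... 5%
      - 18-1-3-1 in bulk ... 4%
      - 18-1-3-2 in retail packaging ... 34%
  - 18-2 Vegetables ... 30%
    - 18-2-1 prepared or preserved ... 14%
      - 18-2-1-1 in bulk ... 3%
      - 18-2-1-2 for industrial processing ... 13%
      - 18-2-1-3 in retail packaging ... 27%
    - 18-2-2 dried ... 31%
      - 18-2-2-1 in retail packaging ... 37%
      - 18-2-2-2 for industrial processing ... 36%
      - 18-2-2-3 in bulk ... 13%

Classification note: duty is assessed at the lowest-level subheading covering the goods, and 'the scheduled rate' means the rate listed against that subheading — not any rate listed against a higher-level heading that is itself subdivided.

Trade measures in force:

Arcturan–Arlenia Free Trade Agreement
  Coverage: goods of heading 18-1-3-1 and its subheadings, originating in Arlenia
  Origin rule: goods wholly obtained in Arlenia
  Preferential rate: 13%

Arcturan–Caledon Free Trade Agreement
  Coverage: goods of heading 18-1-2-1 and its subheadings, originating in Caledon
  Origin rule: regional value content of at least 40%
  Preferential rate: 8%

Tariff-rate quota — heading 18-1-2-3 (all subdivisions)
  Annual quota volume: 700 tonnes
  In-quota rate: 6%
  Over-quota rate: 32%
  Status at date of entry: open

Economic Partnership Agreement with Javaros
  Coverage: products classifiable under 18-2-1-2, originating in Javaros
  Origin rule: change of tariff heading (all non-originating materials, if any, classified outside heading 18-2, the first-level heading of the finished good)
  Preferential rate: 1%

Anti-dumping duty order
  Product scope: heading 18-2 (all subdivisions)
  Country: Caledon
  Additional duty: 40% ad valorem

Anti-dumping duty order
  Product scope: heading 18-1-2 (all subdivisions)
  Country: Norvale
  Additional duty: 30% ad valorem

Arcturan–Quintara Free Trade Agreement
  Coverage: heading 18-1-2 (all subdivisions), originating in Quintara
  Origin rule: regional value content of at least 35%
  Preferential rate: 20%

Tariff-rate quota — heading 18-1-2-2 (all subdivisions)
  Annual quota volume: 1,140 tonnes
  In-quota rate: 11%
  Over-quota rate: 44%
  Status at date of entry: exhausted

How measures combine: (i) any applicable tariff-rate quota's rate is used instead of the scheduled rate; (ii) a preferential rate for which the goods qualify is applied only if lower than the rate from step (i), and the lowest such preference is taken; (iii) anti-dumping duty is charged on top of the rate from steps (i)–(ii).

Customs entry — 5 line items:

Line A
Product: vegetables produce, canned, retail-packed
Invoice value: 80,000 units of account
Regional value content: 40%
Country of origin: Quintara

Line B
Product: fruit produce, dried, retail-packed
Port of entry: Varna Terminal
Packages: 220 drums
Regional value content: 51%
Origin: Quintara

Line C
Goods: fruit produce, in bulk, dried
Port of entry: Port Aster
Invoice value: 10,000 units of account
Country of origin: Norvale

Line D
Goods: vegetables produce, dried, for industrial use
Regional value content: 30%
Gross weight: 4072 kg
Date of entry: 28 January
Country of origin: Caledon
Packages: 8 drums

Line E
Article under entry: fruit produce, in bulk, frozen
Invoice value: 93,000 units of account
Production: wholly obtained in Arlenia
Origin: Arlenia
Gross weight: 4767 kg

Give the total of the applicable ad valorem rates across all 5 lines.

161%

Line A: vegetables → 18-2; canned → 18-2-1; retail-packed → 18-2-1-3. Scheduled 27%. Quintara agreement on 18-1-2: 18-2-1-3 not covered. → 27%.
Line B: fruit → 18-1; dried → 18-1-2; retail-packed → 18-1-2-3. Scheduled 10%. quota on 18-1-2-3 open → in-quota 6%; Quintara agreement on 18-1-2: RVC ≥ 35% → 20% available; preference 20% not lower than 6% → no reduction. → 6%.
Line C: fruit → 18-1; dried → 18-1-2; in bulk → 18-1-2-1. Scheduled 18%. anti-dumping (Norvale, 18-1-2): +30%; total 18% + 30% = 48%. → 48%.
Line D: vegetables → 18-2; dried → 18-2-2; for industrial use → 18-2-2-2. Scheduled 36%. Caledon agreement on 18-1-2-1: 18-2-2-2 not covered; anti-dumping (Caledon, 18-2): +40%; total 36% + 40% = 76%. → 76%.
Line E: fruit → 18-1; frozen → 18-1-3; in bulk → 18-1-3-1. Scheduled 4%. Arlenia agreement on 18-1-3-1: wholly obtained → 13% available; preference 13% not lower than 4% → no reduction. → 4%.
Sum: 27% + 6% + 48% + 76% + 4% = 161%.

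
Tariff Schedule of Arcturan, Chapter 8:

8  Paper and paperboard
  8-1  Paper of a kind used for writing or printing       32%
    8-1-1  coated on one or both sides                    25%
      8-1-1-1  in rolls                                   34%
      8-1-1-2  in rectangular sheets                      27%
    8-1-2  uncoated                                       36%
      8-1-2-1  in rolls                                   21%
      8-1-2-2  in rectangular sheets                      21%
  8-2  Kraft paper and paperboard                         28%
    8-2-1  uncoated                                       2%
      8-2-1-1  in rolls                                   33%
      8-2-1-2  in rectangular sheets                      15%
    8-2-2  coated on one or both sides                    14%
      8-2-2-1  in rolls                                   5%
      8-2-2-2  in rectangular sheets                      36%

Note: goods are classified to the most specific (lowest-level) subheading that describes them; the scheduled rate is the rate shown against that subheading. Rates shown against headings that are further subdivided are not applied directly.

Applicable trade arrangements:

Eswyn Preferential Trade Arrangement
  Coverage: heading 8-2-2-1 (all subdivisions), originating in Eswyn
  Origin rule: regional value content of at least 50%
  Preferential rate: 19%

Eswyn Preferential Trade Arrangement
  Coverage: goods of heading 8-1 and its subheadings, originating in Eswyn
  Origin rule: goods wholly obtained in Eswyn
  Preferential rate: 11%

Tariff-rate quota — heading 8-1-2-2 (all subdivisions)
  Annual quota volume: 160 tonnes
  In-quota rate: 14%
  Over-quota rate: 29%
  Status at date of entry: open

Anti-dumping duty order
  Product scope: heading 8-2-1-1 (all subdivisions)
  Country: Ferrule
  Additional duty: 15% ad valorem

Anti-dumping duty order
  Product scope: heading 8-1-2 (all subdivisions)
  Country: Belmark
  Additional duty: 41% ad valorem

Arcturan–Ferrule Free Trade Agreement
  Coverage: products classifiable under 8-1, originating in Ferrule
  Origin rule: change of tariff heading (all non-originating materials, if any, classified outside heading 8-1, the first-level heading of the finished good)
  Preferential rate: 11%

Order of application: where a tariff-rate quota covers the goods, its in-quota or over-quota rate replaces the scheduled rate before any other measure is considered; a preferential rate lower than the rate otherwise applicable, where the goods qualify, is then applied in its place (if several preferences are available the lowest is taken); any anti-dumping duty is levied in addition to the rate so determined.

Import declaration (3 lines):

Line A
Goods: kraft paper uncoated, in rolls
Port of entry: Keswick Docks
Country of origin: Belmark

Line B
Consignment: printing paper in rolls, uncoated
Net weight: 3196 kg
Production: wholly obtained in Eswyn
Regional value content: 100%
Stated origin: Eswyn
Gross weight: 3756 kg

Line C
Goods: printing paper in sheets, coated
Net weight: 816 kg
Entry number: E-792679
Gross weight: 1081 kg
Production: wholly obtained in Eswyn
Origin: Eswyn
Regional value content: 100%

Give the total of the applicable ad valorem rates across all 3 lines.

55%

Line A: kraft paper → 8-2; uncoated → 8-2-1; in rolls → 8-2-1-1. Scheduled 33%. No special measure applies. → 33%.
Line B: printing paper → 8-1; uncoated → 8-1-2; in rolls → 8-1-2-1. Scheduled 21%. Eswyn agreement on 8-2-2-1: 8-1-2-1 not covered; Eswyn agreement on 8-1: wholly obtained → 11% available; preferential 11%. → 11%.
Line C: printing paper → 8-1; coated → 8-1-1; in sheets → 8-1-1-2. Scheduled 27%. Eswyn agreement on 8-2-2-1: 8-1-1-2 not covered; Eswyn agreement on 8-1: wholly obtained → 11% available; preferential 11%. → 11%.
Sum: 33% + 11% + 11% = 55%.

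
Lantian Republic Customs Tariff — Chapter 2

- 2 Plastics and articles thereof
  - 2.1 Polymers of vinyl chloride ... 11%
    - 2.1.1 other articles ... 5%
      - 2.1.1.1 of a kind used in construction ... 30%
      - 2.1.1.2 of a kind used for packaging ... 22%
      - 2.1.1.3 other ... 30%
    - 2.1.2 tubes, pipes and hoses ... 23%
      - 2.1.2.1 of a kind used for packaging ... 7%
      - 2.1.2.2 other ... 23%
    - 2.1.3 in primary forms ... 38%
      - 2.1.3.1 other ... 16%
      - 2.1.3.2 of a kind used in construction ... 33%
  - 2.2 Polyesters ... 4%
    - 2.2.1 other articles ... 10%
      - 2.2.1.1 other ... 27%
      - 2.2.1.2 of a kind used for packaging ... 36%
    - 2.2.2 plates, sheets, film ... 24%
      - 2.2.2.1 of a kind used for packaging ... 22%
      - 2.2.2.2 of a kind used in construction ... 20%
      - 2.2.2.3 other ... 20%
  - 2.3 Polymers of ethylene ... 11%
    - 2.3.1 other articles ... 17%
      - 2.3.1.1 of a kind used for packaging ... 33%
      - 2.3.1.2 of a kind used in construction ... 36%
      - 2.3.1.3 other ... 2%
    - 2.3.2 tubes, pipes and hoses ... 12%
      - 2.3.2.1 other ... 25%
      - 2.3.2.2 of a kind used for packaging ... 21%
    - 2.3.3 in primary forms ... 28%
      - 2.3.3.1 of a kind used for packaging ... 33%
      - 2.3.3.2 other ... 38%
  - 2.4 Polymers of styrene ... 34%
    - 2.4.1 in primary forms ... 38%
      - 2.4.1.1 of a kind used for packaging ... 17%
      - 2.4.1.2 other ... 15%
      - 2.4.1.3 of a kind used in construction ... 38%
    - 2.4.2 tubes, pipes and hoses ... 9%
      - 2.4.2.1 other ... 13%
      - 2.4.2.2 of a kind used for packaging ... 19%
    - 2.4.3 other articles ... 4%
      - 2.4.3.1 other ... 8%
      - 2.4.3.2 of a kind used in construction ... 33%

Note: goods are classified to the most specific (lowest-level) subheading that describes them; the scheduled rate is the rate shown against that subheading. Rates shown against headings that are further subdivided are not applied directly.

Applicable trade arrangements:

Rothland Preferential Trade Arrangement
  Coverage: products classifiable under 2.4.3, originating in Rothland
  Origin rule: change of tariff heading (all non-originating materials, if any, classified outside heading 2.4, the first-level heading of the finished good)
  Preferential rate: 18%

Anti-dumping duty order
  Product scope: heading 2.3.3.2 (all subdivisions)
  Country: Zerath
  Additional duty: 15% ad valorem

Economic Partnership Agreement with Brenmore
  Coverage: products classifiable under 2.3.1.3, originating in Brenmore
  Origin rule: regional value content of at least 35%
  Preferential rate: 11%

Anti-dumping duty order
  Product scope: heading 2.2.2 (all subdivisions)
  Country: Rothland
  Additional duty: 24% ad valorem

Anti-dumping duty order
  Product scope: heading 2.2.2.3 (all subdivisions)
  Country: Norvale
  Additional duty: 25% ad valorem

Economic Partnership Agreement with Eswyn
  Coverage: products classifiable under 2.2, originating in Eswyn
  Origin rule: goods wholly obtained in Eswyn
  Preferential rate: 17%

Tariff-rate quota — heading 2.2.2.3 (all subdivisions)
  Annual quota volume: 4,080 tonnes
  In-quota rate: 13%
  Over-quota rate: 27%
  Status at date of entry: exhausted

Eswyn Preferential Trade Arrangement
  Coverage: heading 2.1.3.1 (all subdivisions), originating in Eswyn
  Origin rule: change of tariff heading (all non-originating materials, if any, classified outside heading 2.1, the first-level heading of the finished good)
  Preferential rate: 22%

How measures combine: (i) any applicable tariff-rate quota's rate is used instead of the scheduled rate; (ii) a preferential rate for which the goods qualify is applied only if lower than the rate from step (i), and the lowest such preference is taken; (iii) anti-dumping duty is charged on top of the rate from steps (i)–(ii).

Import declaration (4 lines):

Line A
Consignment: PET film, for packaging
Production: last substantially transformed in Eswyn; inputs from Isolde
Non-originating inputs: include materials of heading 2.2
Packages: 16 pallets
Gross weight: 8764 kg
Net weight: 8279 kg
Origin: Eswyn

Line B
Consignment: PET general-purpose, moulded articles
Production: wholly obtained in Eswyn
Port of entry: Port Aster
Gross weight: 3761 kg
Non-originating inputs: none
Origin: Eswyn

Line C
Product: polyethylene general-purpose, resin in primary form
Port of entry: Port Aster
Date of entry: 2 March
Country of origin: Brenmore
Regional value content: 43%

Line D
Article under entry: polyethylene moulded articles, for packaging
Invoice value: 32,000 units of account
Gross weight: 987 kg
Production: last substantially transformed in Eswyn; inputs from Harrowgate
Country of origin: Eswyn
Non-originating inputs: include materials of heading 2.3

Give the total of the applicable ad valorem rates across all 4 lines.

Line A: PET → 2.2; film → 2.2.2; for packaging → 2.2.2.1. Scheduled 22%. Eswyn agreement on 2.2: not wholly obtained; Eswyn agreement on 2.1.3.1: 2.2.2.1 not covered. → 22%.
Line B: PET → 2.2; moulded articles → 2.2.1; general-purpose → 2.2.1.1. Scheduled 27%. Eswyn agreement on 2.2: wholly obtained → 17% available; Eswyn agreement on 2.1.3.1: 2.2.1.1 not covered; preferential 17%. → 17%.
Line C: polyethylene → 2.3; resin in primary form → 2.3.3; general-purpose → 2.3.3.2. Scheduled 38%. Brenmore agreement on 2.3.1.3: 2.3.3.2 not covered. → 38%.
Line D: polyethylene → 2.3; moulded articles → 2.3.1; for packaging → 2.3.1.1. Scheduled 33%. Eswyn agreement on 2.2: 2.3.1.1 not covered; Eswyn agreement on 2.1.3.1: 2.3.1.1 not covered. → 33%.
Sum: 22% + 17% + 38% + 33% = 110%.

110%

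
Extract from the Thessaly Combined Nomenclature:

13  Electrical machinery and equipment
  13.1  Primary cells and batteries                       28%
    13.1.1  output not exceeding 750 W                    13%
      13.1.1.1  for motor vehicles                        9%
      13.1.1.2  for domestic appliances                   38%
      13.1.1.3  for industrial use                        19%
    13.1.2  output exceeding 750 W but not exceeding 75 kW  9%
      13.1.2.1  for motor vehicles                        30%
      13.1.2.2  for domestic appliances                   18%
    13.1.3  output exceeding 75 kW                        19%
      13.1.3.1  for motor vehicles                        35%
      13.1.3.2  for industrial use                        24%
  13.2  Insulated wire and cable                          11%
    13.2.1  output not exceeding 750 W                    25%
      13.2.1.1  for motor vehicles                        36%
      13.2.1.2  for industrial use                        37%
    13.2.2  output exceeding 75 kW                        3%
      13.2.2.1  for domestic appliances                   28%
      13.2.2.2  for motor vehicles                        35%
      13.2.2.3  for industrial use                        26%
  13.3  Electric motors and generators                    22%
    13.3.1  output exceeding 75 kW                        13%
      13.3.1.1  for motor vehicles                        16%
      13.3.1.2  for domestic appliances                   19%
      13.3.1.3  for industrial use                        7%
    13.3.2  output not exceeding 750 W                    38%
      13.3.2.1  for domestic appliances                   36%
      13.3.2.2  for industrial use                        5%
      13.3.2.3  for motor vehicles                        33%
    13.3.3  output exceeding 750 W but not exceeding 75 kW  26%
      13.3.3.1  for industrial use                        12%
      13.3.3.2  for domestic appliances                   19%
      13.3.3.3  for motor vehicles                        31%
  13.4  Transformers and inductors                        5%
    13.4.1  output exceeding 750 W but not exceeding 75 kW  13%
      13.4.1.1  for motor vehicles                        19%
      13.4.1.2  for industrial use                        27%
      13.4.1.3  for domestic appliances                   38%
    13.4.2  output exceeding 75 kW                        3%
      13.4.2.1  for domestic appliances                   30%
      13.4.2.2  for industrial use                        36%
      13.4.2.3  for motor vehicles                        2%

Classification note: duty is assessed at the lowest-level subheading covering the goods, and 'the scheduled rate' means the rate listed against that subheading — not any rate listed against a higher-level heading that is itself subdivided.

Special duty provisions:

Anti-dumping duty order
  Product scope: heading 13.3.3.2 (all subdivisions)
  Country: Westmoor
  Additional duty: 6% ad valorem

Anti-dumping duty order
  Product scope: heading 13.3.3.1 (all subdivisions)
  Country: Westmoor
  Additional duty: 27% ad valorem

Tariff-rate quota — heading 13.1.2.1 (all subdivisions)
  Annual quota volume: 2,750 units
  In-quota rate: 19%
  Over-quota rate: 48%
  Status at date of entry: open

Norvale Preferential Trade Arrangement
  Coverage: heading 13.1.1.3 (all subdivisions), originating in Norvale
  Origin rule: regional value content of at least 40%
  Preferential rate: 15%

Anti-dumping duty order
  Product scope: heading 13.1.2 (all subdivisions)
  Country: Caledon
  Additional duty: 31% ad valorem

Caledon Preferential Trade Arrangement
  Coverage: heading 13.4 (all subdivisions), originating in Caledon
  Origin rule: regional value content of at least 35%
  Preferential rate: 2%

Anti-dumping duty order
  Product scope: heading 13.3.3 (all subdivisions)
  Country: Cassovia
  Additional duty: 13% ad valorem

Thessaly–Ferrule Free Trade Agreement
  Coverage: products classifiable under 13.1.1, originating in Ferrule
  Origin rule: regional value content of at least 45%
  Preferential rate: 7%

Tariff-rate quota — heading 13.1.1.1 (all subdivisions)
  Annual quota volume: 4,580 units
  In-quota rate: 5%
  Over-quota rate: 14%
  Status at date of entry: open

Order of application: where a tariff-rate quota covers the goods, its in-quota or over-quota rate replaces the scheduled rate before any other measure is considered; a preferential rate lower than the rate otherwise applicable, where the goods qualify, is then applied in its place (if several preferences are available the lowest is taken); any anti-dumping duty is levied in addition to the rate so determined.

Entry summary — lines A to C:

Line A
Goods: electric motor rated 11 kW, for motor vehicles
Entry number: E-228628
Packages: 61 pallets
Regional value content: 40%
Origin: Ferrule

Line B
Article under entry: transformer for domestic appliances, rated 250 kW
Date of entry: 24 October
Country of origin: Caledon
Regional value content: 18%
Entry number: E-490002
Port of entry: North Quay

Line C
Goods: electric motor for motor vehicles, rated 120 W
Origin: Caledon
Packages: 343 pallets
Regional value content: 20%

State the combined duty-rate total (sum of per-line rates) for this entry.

Line A: electric motor → 13.3; rated 11 kW → 13.3.3; for motor vehicles → 13.3.3.3. Scheduled 31%. Ferrule agreement on 13.1.1: 13.3.3.3 not covered. → 31%.
Line B: transformer → 13.4; rated 250 kW → 13.4.2; for domestic appliances → 13.4.2.1. Scheduled 30%. Caledon agreement on 13.4: RVC < 35%. → 30%.
Line C: electric motor → 13.3; rated 120 W → 13.3.2; for motor vehicles → 13.3.2.3. Scheduled 33%. Caledon agreement on 13.4: 13.3.2.3 not covered. → 33%.
Sum: 31% + 30% + 33% = 94%.

94%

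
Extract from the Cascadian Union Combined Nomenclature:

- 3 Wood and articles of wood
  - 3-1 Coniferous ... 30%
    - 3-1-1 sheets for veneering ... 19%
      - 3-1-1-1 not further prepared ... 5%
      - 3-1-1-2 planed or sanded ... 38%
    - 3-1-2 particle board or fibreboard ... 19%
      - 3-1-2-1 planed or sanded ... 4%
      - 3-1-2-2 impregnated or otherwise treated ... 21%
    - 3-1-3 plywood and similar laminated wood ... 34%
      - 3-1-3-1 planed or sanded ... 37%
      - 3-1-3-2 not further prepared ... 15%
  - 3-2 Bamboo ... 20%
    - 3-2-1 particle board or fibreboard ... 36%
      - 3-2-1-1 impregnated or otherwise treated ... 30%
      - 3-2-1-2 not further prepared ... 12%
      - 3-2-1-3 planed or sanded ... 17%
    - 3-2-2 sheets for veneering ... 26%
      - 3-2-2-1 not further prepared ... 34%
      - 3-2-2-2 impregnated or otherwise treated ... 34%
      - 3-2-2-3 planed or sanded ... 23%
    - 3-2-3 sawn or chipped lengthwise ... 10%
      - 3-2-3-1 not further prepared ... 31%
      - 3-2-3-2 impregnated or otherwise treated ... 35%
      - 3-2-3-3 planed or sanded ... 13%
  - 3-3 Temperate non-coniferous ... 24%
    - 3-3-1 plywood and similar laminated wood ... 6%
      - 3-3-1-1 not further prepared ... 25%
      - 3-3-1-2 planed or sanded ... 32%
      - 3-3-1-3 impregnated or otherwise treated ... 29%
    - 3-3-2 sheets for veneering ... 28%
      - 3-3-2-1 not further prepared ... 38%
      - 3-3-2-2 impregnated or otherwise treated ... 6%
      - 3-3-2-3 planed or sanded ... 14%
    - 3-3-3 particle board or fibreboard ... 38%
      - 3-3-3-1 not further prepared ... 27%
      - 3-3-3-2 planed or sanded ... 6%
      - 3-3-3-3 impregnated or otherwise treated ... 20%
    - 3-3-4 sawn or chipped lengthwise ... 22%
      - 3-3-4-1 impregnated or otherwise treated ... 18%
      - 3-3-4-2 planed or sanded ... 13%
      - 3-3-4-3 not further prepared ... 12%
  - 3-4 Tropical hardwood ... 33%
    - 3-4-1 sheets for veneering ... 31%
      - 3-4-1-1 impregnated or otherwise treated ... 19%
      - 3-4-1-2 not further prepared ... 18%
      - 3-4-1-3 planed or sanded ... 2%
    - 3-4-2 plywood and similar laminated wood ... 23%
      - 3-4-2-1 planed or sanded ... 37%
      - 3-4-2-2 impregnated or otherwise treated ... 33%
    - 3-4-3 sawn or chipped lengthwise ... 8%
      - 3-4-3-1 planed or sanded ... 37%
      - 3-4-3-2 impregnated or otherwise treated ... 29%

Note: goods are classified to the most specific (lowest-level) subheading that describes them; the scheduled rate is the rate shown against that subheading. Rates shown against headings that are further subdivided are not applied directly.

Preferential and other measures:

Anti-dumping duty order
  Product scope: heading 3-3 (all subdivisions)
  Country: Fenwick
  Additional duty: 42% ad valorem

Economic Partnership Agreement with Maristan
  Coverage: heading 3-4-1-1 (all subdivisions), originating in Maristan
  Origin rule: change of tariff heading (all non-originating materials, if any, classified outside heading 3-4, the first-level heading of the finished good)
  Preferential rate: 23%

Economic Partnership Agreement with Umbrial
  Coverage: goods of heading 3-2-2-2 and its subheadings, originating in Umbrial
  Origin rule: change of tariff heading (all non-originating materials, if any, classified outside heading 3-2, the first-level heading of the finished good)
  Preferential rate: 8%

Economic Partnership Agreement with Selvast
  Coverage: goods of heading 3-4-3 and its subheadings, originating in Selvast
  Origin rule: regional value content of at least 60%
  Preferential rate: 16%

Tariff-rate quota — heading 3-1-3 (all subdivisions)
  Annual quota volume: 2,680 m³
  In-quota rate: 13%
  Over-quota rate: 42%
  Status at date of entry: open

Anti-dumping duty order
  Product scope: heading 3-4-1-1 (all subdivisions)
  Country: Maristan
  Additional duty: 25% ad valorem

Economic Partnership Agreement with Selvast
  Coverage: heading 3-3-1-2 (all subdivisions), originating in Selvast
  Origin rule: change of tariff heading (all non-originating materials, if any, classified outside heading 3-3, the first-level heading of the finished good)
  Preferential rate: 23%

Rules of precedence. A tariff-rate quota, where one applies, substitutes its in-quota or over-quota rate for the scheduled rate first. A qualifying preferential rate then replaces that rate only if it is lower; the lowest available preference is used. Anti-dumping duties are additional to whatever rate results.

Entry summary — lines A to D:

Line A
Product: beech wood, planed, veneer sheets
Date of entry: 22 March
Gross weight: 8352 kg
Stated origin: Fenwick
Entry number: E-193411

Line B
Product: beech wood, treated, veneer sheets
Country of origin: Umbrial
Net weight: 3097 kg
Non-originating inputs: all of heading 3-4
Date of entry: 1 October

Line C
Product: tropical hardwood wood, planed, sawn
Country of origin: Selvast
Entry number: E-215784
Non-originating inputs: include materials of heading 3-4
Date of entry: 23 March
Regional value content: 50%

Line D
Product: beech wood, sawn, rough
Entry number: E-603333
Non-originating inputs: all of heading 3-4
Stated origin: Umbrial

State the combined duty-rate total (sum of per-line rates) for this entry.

111%

Line A: beech → 3-3; veneer sheets → 3-3-2; planed → 3-3-2-3. Scheduled 14%. anti-dumping (Fenwick, 3-3): +42%; total 14% + 42% = 56%. → 56%.
Line B: beech → 3-3; veneer sheets → 3-3-2; treated → 3-3-2-2. Scheduled 6%. Umbrial agreement on 3-2-2-2: 3-3-2-2 not covered. → 6%.
Line C: tropical hardwood → 3-4; sawn → 3-4-3; planed → 3-4-3-1. Scheduled 37%. Selvast agreement on 3-4-3: RVC < 60%; Selvast agreement on 3-3-1-2: 3-4-3-1 not covered. → 37%.
Line D: beech → 3-3; sawn → 3-3-4; rough → 3-3-4-3. Scheduled 12%. Umbrial agreement on 3-2-2-2: 3-3-4-3 not covered. → 12%.
Sum: 56% + 6% + 37% + 12% = 111%.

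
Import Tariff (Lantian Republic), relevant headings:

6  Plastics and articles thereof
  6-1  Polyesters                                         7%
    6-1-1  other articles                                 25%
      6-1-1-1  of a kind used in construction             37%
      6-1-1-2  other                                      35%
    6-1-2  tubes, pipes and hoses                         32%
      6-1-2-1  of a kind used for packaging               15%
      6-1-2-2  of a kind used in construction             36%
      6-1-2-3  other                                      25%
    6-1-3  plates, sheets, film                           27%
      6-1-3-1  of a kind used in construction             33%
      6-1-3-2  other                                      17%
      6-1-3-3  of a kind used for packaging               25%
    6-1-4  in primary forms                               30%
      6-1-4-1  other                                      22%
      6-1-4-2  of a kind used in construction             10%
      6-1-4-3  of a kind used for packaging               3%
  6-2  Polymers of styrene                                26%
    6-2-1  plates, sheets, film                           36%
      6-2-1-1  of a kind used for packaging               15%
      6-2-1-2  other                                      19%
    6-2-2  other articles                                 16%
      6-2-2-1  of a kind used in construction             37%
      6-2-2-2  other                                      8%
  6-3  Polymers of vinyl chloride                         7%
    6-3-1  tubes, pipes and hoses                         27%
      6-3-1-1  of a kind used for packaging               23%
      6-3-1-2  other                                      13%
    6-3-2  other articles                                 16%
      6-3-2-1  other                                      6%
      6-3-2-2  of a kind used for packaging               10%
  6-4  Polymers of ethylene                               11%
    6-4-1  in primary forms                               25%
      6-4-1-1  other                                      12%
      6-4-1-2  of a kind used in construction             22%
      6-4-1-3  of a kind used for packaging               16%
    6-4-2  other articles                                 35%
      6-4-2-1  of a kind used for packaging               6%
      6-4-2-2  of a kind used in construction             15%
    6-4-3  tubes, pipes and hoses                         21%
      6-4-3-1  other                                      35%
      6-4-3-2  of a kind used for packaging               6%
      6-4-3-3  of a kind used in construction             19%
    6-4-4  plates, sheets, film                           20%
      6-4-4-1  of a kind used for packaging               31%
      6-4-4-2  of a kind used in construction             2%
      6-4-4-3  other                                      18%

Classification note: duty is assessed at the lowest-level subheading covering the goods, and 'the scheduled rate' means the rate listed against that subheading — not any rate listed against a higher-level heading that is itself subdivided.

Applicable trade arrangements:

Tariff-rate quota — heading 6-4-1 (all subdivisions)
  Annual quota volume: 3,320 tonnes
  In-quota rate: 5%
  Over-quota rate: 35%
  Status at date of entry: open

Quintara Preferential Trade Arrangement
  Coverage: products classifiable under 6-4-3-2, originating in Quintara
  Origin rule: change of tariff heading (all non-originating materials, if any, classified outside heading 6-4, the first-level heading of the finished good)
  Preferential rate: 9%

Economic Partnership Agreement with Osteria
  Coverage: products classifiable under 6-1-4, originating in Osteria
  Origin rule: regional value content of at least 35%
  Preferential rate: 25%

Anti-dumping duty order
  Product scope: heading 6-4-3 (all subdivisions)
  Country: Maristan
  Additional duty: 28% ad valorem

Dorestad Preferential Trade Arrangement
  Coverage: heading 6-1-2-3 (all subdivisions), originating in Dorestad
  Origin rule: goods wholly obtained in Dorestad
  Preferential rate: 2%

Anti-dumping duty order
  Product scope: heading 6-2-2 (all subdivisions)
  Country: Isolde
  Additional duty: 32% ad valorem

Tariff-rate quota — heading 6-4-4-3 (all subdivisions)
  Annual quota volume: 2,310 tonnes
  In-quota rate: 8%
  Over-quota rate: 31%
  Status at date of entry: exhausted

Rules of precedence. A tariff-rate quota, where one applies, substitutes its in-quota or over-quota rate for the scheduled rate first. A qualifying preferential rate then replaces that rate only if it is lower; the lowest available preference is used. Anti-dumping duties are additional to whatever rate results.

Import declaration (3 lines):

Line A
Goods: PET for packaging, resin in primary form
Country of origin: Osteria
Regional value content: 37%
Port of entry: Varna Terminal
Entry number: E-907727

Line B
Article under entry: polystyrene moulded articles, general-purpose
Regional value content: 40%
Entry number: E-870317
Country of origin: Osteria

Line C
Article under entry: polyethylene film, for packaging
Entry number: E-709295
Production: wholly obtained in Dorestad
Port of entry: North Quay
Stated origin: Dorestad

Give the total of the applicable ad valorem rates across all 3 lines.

42%

Line A: PET → 6-1; resin in primary form → 6-1-4; for packaging → 6-1-4-3. Scheduled 3%. Osteria agreement on 6-1-4: RVC ≥ 35% → 25% available; preference 25% not lower than 3% → no reduction. → 3%.
Line B: polystyrene → 6-2; moulded articles → 6-2-2; general-purpose → 6-2-2-2. Scheduled 8%. Osteria agreement on 6-1-4: 6-2-2-2 not covered. → 8%.
Line C: polyethylene → 6-4; film → 6-4-4; for packaging → 6-4-4-1. Scheduled 31%. Dorestad agreement on 6-1-2-3: 6-4-4-1 not covered. → 31%.
Sum: 3% + 8% + 31% = 42%.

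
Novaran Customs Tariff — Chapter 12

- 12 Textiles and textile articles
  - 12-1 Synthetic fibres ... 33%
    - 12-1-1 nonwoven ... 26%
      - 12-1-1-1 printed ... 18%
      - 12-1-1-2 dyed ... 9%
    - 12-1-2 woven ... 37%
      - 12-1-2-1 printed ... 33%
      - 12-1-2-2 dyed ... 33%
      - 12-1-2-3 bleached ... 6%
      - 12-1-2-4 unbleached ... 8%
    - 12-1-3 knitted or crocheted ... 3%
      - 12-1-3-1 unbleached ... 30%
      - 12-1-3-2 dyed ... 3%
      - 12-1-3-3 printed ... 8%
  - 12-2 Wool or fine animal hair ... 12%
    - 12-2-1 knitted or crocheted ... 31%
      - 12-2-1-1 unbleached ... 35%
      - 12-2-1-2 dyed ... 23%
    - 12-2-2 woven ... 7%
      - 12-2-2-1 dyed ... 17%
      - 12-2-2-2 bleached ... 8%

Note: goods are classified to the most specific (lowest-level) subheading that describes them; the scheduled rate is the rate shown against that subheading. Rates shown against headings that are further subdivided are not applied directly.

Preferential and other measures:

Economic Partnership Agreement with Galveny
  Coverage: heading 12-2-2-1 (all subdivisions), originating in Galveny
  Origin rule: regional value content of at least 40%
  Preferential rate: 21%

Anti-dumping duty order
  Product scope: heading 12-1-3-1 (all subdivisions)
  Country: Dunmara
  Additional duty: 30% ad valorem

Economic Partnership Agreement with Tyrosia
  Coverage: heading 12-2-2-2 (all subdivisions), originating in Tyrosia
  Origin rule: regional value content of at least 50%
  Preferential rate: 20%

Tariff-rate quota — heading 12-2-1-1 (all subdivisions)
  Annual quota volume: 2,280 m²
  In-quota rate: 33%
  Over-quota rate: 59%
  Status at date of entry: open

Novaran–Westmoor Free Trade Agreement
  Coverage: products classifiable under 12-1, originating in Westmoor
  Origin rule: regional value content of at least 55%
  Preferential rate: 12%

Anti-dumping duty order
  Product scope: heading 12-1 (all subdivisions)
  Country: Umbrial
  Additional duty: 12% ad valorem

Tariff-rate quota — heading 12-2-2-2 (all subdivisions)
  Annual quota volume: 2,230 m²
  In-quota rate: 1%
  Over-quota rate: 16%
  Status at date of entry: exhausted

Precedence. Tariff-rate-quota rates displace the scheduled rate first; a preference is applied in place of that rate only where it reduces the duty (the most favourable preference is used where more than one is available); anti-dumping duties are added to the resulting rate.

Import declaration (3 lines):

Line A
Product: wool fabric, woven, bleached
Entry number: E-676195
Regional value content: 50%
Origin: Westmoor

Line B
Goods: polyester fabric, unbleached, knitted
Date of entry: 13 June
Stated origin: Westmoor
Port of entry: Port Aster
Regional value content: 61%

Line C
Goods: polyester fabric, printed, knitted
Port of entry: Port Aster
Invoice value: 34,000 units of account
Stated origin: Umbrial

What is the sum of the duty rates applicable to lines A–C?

Line A: wool → 12-2; woven → 12-2-2; bleached → 12-2-2-2. Scheduled 8%. quota on 12-2-2-2 exhausted → over-quota 16%; Westmoor agreement on 12-1: 12-2-2-2 not covered. → 16%.
Line B: polyester → 12-1; knitted → 12-1-3; unbleached → 12-1-3-1. Scheduled 30%. Westmoor agreement on 12-1: RVC ≥ 55% → 12% available; preferential 12%. → 12%.
Line C: polyester → 12-1; knitted → 12-1-3; printed → 12-1-3-3. Scheduled 8%. anti-dumping (Umbrial, 12-1): +12%; total 8% + 12% = 20%. → 20%.
Sum: 16% + 12% + 20% = 48%.

48%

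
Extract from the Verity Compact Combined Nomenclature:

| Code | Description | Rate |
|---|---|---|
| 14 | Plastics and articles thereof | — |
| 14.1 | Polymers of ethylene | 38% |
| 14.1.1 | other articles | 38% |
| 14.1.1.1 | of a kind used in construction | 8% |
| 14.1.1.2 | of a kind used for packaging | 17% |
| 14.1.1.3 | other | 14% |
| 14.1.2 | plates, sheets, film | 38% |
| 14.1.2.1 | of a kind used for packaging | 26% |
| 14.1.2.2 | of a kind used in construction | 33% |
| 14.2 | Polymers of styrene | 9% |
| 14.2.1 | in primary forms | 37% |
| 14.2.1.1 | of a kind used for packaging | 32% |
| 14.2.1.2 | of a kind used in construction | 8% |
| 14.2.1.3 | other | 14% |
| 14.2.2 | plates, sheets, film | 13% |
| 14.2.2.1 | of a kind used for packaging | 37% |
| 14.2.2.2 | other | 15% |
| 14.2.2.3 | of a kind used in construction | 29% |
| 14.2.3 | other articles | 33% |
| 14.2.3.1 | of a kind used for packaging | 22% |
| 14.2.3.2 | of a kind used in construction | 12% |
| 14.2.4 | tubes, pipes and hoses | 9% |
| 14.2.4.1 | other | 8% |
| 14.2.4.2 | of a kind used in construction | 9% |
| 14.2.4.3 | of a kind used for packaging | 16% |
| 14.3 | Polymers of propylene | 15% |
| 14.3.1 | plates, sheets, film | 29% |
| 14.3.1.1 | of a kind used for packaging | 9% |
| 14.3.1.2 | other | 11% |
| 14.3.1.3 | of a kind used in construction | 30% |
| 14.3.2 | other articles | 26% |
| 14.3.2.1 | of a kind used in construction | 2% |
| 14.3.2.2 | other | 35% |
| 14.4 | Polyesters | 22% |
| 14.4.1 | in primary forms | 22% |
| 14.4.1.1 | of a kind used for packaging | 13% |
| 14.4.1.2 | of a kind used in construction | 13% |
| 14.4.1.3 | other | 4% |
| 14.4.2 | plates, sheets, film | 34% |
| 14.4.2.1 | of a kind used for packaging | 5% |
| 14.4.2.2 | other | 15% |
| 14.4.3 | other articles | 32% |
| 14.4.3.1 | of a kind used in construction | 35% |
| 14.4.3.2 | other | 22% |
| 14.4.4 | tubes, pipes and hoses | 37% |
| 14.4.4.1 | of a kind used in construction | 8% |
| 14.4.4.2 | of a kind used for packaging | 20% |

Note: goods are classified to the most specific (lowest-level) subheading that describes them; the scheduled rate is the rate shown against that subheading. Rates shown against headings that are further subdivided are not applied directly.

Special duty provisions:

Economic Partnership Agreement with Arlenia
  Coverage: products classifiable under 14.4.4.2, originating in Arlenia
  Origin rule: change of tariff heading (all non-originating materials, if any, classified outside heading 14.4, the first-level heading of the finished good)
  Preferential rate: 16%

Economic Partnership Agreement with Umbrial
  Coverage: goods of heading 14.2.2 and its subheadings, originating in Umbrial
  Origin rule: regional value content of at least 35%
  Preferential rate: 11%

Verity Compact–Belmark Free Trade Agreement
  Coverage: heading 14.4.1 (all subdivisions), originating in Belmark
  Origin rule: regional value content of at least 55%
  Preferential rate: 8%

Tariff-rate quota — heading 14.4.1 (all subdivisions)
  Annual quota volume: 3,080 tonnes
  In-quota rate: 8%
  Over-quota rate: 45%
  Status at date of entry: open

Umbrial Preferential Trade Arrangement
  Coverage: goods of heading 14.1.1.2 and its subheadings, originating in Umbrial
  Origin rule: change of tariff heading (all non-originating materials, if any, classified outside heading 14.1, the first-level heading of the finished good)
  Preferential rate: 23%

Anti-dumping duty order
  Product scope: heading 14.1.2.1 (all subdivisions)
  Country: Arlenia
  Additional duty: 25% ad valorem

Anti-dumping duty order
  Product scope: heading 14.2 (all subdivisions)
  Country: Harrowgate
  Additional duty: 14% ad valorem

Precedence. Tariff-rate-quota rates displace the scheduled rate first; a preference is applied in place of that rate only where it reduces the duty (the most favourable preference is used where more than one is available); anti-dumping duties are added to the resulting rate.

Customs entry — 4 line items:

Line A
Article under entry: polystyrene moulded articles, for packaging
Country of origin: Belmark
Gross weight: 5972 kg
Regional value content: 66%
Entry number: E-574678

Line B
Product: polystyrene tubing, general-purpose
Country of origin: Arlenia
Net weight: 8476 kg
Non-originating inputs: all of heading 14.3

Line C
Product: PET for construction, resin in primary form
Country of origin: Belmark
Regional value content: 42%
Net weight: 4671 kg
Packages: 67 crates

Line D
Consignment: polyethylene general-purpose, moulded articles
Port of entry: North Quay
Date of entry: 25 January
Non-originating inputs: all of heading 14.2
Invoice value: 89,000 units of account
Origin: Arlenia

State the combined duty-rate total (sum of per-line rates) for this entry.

Line A: polystyrene → 14.2; moulded articles → 14.2.3; for packaging → 14.2.3.1. Scheduled 22%. Belmark agreement on 14.4.1: 14.2.3.1 not covered. → 22%.
Line B: polystyrene → 14.2; tubing → 14.2.4; general-purpose → 14.2.4.1. Scheduled 8%. Arlenia agreement on 14.4.4.2: 14.2.4.1 not covered. → 8%.
Line C: PET → 14.4; resin in primary form → 14.4.1; for construction → 14.4.1.2. Scheduled 13%. quota on 14.4.1 open → in-quota 8%; Belmark agreement on 14.4.1: RVC < 55%. → 8%.
Line D: polyethylene → 14.1; moulded articles → 14.1.1; general-purpose → 14.1.1.3. Scheduled 14%. Arlenia agreement on 14.4.4.2: 14.1.1.3 not covered. → 14%.
Sum: 22% + 8% + 8% + 14% = 52%.

52%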